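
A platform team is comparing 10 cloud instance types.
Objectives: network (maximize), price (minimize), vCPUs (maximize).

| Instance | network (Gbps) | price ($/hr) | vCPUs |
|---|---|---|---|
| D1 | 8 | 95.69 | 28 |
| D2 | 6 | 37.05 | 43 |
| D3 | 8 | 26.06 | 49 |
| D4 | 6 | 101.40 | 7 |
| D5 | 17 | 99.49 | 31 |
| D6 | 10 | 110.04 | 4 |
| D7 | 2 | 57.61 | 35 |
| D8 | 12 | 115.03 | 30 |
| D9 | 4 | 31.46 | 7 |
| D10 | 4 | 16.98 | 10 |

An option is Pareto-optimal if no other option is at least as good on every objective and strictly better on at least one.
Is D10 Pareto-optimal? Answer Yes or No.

Yes

D1: worse on price (95.69 vs 16.98).
D2: worse on price (37.05 vs 16.98).
D3: worse on price (26.06 vs 16.98).
D4: worse on price (101.40 vs 16.98).
D5: worse on price (99.49 vs 16.98).
D6: worse on price (110.04 vs 16.98).
D7: worse on network (2 vs 4).
D8: worse on price (115.03 vs 16.98).
D9: worse on price (31.46 vs 16.98).
No option is at least as good as D10 on every objective and strictly better on one.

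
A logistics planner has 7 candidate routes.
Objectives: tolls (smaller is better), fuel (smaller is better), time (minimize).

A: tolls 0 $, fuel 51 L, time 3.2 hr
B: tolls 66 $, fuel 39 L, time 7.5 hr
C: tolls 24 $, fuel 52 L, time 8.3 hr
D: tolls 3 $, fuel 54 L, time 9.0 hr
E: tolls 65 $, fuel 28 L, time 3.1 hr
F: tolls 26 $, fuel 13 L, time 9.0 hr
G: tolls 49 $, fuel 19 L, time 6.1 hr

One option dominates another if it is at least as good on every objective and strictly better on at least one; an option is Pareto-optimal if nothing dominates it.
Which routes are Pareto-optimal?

A, E, F, G

A: not dominated (best tolls).
B: dominated by E (tolls 65≤66, fuel 28≤39, time 3.1≤7.5).
C: dominated by A (tolls 0≤24, fuel 51≤52, time 3.2≤8.3).
D: dominated by A (tolls 0≤3, fuel 51≤54, time 3.2≤9.0).
E: not dominated (best time).
F: not dominated (best fuel).
G: not dominated.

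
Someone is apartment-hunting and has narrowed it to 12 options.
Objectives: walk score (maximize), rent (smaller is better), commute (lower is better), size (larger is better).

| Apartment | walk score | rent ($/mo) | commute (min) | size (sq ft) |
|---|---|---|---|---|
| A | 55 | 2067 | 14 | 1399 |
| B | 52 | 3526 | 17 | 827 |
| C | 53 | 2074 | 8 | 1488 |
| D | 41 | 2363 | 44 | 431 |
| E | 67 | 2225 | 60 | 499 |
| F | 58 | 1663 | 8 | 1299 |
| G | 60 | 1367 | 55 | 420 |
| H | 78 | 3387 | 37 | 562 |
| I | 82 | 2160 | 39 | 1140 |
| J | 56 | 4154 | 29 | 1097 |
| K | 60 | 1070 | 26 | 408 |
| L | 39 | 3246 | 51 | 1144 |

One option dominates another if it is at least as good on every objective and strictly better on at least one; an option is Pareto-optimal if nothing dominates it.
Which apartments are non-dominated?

A: not dominated.
B: dominated by A (walk score 55≥52, rent 2067≤3526, commute 14≤17, size 1399≥827).
C: not dominated (best size).
D: dominated by A (walk score 55≥41, rent 2067≤2363, commute 14≤44, size 1399≥431).
E: dominated by I (walk score 82≥67, rent 2160≤2225, commute 39≤60, size 1140≥499).
F: not dominated.
G: not dominated.
H: not dominated.
I: not dominated (best walk score).
J: dominated by F (walk score 58≥56, rent 1663≤4154, commute 8≤29, size 1299≥1097).
K: not dominated (best rent).
L: dominated by A (walk score 55≥39, rent 2067≤3246, commute 14≤51, size 1399≥1144).

A, C, F, G, H, I, K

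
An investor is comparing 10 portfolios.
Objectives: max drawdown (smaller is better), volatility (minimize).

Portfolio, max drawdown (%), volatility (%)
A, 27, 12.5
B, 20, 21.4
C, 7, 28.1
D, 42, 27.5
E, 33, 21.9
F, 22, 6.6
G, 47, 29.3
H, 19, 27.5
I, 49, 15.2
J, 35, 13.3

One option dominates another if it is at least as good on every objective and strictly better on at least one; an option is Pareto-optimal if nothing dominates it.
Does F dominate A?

Yes

F vs A: max drawdown 22≤27, volatility 6.6≤12.5 — F is at least as good on every objective with at least one strict improvement.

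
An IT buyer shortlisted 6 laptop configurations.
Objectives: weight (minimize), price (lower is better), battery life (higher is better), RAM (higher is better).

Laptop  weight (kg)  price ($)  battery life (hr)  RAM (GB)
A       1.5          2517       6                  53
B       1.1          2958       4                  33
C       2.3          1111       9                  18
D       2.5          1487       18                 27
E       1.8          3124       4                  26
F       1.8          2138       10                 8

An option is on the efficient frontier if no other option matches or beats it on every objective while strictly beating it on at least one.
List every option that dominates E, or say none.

A, B

A: weight 1.5≤1.8, price 2517≤3124, battery life 6≥4, RAM 53≥26 — dominates E.
B: weight 1.1≤1.8, price 2958≤3124, battery life 4≥4, RAM 33≥26 — dominates E.
Others (C, D, F) are each worse than E on at least one objective.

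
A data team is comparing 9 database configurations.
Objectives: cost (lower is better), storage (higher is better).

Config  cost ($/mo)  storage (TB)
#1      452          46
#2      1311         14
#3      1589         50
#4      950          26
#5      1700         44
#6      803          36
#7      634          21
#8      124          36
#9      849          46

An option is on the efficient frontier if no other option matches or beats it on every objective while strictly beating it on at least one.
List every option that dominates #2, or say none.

#1, #4, #6, #7, #8, #9

#1: cost 452≤1311, storage 46≥14 — dominates #2.
#4: cost 950≤1311, storage 26≥14 — dominates #2.
#6: cost 803≤1311, storage 36≥14 — dominates #2.
#7: cost 634≤1311, storage 21≥14 — dominates #2.
#8: cost 124≤1311, storage 36≥14 — dominates #2.
#9: cost 849≤1311, storage 46≥14 — dominates #2.
Others (#3, #5) are each worse than #2 on at least one objective.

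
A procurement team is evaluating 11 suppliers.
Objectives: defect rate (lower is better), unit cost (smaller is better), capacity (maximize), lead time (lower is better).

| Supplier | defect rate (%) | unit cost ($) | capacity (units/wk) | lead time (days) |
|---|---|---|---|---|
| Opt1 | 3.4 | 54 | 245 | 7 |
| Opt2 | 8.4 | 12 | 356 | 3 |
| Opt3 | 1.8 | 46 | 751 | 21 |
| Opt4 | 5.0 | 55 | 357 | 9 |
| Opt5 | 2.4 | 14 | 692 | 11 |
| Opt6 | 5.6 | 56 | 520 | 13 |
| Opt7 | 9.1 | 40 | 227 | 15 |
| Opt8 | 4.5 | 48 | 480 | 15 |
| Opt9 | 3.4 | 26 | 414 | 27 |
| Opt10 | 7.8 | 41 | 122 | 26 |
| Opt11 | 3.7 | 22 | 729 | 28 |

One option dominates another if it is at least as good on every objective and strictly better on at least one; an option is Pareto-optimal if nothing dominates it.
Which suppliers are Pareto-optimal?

Opt1: not dominated.
Opt2: not dominated (best unit cost).
Opt3: not dominated (best defect rate).
Opt4: not dominated.
Opt5: not dominated.
Opt6: dominated by Opt5 (defect rate 2.4≤5.6, unit cost 14≤56, capacity 692≥520, lead time 11≤13).
Opt7: dominated by Opt2 (defect rate 8.4≤9.1, unit cost 12≤40, capacity 356≥227, lead time 3≤15).
Opt8: dominated by Opt5 (defect rate 2.4≤4.5, unit cost 14≤48, capacity 692≥480, lead time 11≤15).
Opt9: dominated by Opt5 (defect rate 2.4≤3.4, unit cost 14≤26, capacity 692≥414, lead time 11≤27).
Opt10: dominated by Opt5 (defect rate 2.4≤7.8, unit cost 14≤41, capacity 692≥122, lead time 11≤26).
Opt11: not dominated.

Opt1, Opt2, Opt3, Opt4, Opt5, Opt11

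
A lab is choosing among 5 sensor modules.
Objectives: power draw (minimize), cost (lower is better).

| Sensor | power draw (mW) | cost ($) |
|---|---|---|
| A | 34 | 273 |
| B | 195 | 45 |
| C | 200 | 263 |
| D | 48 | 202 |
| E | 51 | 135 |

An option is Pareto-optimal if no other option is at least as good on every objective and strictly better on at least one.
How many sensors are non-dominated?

A: not dominated (best power draw).
B: not dominated (best cost).
C: dominated by B (power draw 195≤200, cost 45≤263).
D: not dominated.
E: not dominated.
Pareto-optimal: A, B, D, E → 4.

4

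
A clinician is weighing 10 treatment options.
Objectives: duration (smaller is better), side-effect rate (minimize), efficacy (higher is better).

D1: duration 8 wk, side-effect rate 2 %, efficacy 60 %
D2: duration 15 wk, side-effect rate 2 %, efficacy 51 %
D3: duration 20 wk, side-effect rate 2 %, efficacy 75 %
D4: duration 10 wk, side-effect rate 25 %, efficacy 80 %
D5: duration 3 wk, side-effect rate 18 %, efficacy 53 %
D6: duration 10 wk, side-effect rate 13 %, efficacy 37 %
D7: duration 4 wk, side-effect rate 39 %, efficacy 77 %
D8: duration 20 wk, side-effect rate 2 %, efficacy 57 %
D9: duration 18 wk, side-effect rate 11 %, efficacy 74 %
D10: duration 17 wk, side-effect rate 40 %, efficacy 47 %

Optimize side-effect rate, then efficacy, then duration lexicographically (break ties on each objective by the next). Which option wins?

D3

First minimize side-effect rate: best is 2, kept {D1, D2, D3, D8}.
Then maximize efficacy: best is 75, kept {D3}.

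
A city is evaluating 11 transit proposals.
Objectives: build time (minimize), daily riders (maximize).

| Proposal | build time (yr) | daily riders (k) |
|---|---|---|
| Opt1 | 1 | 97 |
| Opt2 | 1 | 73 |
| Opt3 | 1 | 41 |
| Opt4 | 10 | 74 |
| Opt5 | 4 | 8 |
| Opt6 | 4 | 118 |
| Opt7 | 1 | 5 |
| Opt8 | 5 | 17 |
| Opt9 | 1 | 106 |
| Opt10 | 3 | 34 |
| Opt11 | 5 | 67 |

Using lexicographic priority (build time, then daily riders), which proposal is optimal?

First minimize build time: best is 1, kept {Opt1, Opt2, Opt3, Opt7, Opt9}.
Then maximize daily riders: best is 106, kept {Opt9}.

Opt9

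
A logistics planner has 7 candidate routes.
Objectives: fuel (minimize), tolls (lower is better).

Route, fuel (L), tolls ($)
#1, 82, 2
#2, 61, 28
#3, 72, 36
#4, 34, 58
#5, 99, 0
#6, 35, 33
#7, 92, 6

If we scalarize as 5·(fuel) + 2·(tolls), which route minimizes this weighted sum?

#1: 5·82 + 2·2 = 414
#2: 5·61 + 2·28 = 361
#3: 5·72 + 2·36 = 432
#4: 5·34 + 2·58 = 286
#5: 5·99 + 2·0 = 495
#6: 5·35 + 2·33 = 241
#7: 5·92 + 2·6 = 472
Lowest: #6 at 241.

#6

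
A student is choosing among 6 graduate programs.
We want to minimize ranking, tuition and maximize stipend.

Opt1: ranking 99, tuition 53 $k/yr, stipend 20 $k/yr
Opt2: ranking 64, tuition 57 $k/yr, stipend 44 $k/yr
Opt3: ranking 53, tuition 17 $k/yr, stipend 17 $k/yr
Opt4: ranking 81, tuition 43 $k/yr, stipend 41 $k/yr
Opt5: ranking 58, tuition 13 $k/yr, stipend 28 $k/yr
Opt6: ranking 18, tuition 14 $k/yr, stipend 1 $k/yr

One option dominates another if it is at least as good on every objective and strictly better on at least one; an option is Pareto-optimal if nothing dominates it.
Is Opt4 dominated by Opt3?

No

Opt3 vs Opt4: Opt3 is worse on stipend (17 vs 41), so it does not dominate Opt4.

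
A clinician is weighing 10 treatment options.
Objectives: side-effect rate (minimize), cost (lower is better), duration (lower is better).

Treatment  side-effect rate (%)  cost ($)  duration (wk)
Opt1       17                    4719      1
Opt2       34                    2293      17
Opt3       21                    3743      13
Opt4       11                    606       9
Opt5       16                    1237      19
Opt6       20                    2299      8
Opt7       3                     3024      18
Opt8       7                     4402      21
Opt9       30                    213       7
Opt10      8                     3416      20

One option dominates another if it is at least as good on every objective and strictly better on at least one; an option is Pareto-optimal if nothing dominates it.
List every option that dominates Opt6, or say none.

none

Opt1: worse on cost (4719 vs 2299).
Opt2: worse on side-effect rate (34 vs 20).
Opt3: worse on side-effect rate (21 vs 20).
Opt4: worse on duration (9 vs 8).
Opt5: worse on duration (19 vs 8).
Opt7: worse on cost (3024 vs 2299).
Opt8: worse on cost (4402 vs 2299).
Opt9: worse on side-effect rate (30 vs 20).
Opt10: worse on cost (3416 vs 2299).
No option dominates Opt6.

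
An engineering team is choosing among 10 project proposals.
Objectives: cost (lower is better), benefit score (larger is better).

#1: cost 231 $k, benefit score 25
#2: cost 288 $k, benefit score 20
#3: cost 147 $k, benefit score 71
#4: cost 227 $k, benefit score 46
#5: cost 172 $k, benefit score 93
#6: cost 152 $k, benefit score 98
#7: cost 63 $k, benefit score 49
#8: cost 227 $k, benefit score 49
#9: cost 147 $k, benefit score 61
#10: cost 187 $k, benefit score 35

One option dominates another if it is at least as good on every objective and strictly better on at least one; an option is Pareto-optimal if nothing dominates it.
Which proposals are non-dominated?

#3, #6, #7

#1: dominated by #3 (cost 147≤231, benefit score 71≥25).
#2: dominated by #1 (cost 231≤288, benefit score 25≥20).
#3: not dominated.
#4: dominated by #3 (cost 147≤227, benefit score 71≥46).
#5: dominated by #6 (cost 152≤172, benefit score 98≥93).
#6: not dominated (best benefit score).
#7: not dominated (best cost).
#8: dominated by #3 (cost 147≤227, benefit score 71≥49).
#9: dominated by #3 (cost 147≤147, benefit score 71≥61).
#10: dominated by #3 (cost 147≤187, benefit score 71≥35).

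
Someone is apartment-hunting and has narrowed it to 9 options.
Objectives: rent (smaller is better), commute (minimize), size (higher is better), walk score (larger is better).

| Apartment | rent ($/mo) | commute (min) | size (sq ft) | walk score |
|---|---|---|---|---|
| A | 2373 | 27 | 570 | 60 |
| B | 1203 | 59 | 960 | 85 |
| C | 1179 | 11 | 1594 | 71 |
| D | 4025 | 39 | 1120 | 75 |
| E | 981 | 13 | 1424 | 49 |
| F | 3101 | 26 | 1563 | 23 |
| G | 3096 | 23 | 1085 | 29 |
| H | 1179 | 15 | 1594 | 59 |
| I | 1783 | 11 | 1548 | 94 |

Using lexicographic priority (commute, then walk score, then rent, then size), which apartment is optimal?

I

First minimize commute: best is 11, kept {C, I}.
Then maximize walk score: best is 94, kept {I}.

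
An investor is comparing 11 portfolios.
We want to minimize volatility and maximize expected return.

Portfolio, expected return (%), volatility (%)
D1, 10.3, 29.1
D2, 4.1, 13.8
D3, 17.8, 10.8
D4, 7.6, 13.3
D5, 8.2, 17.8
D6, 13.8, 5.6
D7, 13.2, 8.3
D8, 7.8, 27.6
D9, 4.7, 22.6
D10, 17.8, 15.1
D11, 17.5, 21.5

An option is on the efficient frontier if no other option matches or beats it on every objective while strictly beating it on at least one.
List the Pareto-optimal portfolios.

D1: dominated by D3 (expected return 17.8≥10.3, volatility 10.8≤29.1).
D2: dominated by D3 (expected return 17.8≥4.1, volatility 10.8≤13.8).
D3: not dominated.
D4: dominated by D3 (expected return 17.8≥7.6, volatility 10.8≤13.3).
D5: dominated by D3 (expected return 17.8≥8.2, volatility 10.8≤17.8).
D6: not dominated (best volatility).
D7: dominated by D6 (expected return 13.8≥13.2, volatility 5.6≤8.3).
D8: dominated by D3 (expected return 17.8≥7.8, volatility 10.8≤27.6).
D9: dominated by D3 (expected return 17.8≥4.7, volatility 10.8≤22.6).
D10: dominated by D3 (expected return 17.8≥17.8, volatility 10.8≤15.1).
D11: dominated by D3 (expected return 17.8≥17.5, volatility 10.8≤21.5).

D3, D6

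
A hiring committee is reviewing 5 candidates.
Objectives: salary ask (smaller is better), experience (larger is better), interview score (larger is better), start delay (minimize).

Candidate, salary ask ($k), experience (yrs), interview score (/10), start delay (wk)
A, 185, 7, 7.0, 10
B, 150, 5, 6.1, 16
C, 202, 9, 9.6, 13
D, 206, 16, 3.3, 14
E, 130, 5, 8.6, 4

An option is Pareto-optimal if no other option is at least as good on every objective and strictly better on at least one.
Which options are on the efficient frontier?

A, C, D, E

A: not dominated.
B: dominated by E (salary ask 130≤150, experience 5≥5, interview score 8.6≥6.1, start delay 4≤16).
C: not dominated (best interview score).
D: not dominated (best experience).
E: not dominated (best salary ask).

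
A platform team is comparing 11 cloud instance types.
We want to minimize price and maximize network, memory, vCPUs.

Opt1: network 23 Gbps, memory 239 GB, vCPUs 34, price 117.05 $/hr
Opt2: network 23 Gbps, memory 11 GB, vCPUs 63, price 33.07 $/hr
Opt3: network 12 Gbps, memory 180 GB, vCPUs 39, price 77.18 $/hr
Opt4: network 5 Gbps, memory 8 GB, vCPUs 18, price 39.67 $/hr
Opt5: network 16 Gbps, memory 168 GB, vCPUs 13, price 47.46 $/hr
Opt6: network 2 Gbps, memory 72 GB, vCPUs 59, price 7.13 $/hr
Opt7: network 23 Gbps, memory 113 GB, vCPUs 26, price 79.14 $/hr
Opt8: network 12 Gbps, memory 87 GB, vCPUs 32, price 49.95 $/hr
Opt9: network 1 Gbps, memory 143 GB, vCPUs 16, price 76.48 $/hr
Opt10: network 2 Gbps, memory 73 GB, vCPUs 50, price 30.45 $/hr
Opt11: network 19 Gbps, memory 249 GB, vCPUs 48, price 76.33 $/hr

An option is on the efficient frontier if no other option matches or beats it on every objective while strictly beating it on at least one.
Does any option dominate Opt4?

Opt2 vs Opt4: network 23≥5, memory 11≥8, vCPUs 63≥18, price 33.07≤39.67 — Opt2 is at least as good on every objective and strictly better on at least one, so Opt2 dominates Opt4.

Yes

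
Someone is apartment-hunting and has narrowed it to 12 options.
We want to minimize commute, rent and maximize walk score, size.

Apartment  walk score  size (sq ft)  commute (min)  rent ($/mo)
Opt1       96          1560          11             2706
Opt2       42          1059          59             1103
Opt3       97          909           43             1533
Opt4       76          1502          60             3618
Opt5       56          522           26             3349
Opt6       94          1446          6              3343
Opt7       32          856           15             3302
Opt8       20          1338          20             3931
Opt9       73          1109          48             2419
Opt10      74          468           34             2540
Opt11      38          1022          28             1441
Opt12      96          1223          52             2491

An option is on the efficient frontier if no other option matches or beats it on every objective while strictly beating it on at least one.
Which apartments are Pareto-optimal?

Opt1: not dominated (best size).
Opt2: not dominated (best rent).
Opt3: not dominated (best walk score).
Opt4: dominated by Opt1 (walk score 96≥76, size 1560≥1502, commute 11≤60, rent 2706≤3618).
Opt5: dominated by Opt1 (walk score 96≥56, size 1560≥522, commute 11≤26, rent 2706≤3349).
Opt6: not dominated (best commute).
Opt7: dominated by Opt1 (walk score 96≥32, size 1560≥856, commute 11≤15, rent 2706≤3302).
Opt8: dominated by Opt1 (walk score 96≥20, size 1560≥1338, commute 11≤20, rent 2706≤3931).
Opt9: not dominated.
Opt10: not dominated.
Opt11: not dominated.
Opt12: not dominated.

Opt1, Opt2, Opt3, Opt6, Opt9, Opt10, Opt11, Opt12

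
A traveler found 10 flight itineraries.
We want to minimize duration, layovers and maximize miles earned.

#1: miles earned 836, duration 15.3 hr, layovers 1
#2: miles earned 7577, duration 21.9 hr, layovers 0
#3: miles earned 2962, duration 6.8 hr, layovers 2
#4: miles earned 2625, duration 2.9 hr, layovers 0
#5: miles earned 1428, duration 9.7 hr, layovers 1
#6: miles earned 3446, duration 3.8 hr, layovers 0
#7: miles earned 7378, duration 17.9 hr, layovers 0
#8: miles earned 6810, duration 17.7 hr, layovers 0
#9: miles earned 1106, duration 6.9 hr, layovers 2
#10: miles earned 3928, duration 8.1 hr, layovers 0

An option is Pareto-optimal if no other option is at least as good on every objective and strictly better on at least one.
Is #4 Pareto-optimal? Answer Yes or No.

Yes

#1: worse on miles earned (836 vs 2625).
#2: worse on duration (21.9 vs 2.9).
#3: worse on duration (6.8 vs 2.9).
#5: worse on miles earned (1428 vs 2625).
#6: worse on duration (3.8 vs 2.9).
#7: worse on duration (17.9 vs 2.9).
#8: worse on duration (17.7 vs 2.9).
#9: worse on miles earned (1106 vs 2625).
#10: worse on duration (8.1 vs 2.9).
No option is at least as good as #4 on every objective and strictly better on one.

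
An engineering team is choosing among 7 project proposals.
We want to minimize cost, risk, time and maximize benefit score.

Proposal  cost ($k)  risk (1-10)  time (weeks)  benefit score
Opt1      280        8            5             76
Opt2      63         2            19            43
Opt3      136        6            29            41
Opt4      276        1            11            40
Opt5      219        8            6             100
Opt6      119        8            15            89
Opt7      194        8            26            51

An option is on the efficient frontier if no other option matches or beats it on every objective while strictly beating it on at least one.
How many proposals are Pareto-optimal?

5

Opt1: not dominated (best time).
Opt2: not dominated (best cost).
Opt3: dominated by Opt2 (cost 63≤136, risk 2≤6, time 19≤29, benefit score 43≥41).
Opt4: not dominated (best risk).
Opt5: not dominated (best benefit score).
Opt6: not dominated.
Opt7: dominated by Opt6 (cost 119≤194, risk 8≤8, time 15≤26, benefit score 89≥51).
Pareto-optimal: Opt1, Opt2, Opt4, Opt5, Opt6 → 5.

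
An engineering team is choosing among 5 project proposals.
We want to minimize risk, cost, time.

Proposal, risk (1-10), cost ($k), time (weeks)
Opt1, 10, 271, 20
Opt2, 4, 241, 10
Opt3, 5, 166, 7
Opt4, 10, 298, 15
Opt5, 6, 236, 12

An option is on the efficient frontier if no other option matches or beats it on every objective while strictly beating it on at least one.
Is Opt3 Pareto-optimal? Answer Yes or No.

Opt1: worse on risk (10 vs 5).
Opt2: worse on cost (241 vs 166).
Opt4: worse on risk (10 vs 5).
Opt5: worse on risk (6 vs 5).
No option is at least as good as Opt3 on every objective and strictly better on one.

Yes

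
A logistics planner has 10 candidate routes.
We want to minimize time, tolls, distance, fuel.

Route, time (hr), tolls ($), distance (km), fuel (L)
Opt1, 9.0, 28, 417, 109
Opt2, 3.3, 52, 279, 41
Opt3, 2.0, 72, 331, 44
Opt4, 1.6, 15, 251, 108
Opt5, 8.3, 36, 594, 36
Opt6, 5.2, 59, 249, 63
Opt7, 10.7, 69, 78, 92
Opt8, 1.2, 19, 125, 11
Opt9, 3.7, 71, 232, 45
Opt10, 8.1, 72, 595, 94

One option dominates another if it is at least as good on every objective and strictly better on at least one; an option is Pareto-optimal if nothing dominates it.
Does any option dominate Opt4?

No

Opt1: worse on time (9.0 vs 1.6).
Opt2: worse on time (3.3 vs 1.6).
Opt3: worse on time (2.0 vs 1.6).
Opt5: worse on time (8.3 vs 1.6).
Opt6: worse on time (5.2 vs 1.6).
Opt7: worse on time (10.7 vs 1.6).
Opt8: worse on tolls (19 vs 15).
Opt9: worse on time (3.7 vs 1.6).
Opt10: worse on time (8.1 vs 1.6).
No option is at least as good as Opt4 on every objective and strictly better on one.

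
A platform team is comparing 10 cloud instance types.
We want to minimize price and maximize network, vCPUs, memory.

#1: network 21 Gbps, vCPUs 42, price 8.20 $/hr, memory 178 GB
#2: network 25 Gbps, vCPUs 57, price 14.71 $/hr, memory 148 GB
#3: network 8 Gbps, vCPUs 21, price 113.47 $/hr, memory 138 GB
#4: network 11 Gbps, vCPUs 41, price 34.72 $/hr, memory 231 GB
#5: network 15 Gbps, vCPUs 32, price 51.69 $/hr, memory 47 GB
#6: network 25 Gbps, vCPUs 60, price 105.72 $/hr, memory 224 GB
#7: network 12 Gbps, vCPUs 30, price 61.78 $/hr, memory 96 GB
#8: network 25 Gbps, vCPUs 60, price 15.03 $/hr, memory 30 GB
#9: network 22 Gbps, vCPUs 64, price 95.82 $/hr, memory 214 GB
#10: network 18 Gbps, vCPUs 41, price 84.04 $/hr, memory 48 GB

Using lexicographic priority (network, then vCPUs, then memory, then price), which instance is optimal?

First maximize network: best is 25, kept {#2, #6, #8}.
Then maximize vCPUs: best is 60, kept {#6, #8}.
Then maximize memory: best is 224, kept {#6}.

#6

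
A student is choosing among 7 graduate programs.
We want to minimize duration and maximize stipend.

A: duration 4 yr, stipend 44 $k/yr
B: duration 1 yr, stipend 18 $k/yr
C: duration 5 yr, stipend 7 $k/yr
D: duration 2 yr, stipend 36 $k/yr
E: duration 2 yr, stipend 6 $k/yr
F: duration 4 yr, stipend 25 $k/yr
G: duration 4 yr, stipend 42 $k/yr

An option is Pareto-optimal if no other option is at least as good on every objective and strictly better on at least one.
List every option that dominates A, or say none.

none

B: worse on stipend (18 vs 44).
C: worse on duration (5 vs 4).
D: worse on stipend (36 vs 44).
E: worse on stipend (6 vs 44).
F: worse on stipend (25 vs 44).
G: worse on stipend (42 vs 44).
No option dominates A.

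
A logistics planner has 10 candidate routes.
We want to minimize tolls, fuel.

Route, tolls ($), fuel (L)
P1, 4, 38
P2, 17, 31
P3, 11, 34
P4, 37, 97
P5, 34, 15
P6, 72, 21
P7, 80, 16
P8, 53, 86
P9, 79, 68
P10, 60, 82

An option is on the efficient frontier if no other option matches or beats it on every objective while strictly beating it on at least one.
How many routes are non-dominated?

4

P1: not dominated (best tolls).
P2: not dominated.
P3: not dominated.
P4: dominated by P1 (tolls 4≤37, fuel 38≤97).
P5: not dominated (best fuel).
P6: dominated by P5 (tolls 34≤72, fuel 15≤21).
P7: dominated by P5 (tolls 34≤80, fuel 15≤16).
P8: dominated by P1 (tolls 4≤53, fuel 38≤86).
P9: dominated by P1 (tolls 4≤79, fuel 38≤68).
P10: dominated by P1 (tolls 4≤60, fuel 38≤82).
Pareto-optimal: P1, P2, P3, P5 → 4.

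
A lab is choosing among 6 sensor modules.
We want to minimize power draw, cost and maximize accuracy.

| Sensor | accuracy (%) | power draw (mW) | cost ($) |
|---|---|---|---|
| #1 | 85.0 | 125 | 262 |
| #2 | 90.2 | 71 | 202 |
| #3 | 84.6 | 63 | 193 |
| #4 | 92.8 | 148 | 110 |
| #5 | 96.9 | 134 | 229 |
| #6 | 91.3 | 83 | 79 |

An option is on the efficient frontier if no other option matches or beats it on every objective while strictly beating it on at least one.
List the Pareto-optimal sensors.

#2, #3, #4, #5, #6

#1: dominated by #2 (accuracy 90.2≥85.0, power draw 71≤125, cost 202≤262).
#2: not dominated.
#3: not dominated (best power draw).
#4: not dominated.
#5: not dominated (best accuracy).
#6: not dominated (best cost).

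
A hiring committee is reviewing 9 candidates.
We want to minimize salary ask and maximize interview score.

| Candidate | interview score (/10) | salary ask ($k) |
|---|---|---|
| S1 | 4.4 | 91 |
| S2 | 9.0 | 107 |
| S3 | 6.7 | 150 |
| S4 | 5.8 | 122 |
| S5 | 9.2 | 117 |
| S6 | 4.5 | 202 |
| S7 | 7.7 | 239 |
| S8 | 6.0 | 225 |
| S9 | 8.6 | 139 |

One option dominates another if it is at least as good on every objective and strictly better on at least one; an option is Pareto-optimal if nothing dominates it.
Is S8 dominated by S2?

S2 vs S8: interview score 9.0≥6.0, salary ask 107≤225 — S2 is at least as good on every objective with at least one strict improvement.

Yes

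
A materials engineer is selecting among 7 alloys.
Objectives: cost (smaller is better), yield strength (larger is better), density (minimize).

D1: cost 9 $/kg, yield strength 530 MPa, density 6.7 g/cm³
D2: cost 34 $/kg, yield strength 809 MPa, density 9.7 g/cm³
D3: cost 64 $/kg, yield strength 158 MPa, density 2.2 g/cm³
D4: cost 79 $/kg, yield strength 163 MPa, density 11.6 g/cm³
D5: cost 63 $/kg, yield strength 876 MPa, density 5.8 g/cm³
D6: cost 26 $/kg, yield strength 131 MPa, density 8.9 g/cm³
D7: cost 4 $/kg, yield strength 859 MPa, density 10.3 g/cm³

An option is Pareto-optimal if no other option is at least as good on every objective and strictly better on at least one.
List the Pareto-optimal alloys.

D1, D2, D3, D5, D7

D1: not dominated.
D2: not dominated.
D3: not dominated (best density).
D4: dominated by D1 (cost 9≤79, yield strength 530≥163, density 6.7≤11.6).
D5: not dominated (best yield strength).
D6: dominated by D1 (cost 9≤26, yield strength 530≥131, density 6.7≤8.9).
D7: not dominated (best cost).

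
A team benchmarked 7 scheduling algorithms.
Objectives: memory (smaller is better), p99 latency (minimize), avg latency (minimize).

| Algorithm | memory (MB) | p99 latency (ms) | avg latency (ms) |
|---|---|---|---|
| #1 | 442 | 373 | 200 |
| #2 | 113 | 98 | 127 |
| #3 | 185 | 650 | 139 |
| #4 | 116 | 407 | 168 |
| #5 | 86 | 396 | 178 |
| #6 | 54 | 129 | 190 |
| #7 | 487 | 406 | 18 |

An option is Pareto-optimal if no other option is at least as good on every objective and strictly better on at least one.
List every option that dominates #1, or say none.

#2, #6

#2: memory 113≤442, p99 latency 98≤373, avg latency 127≤200 — dominates #1.
#6: memory 54≤442, p99 latency 129≤373, avg latency 190≤200 — dominates #1.
Others (#3, #4, #5, #7) are each worse than #1 on at least one objective.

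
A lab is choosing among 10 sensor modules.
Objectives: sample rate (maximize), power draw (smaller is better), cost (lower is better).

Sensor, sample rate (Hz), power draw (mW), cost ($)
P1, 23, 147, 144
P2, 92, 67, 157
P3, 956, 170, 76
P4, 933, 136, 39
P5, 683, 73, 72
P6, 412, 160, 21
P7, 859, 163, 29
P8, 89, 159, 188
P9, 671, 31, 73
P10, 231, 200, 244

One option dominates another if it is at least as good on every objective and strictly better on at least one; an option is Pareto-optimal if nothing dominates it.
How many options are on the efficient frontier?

6

P1: dominated by P4 (sample rate 933≥23, power draw 136≤147, cost 39≤144).
P2: dominated by P9 (sample rate 671≥92, power draw 31≤67, cost 73≤157).
P3: not dominated (best sample rate).
P4: not dominated.
P5: not dominated.
P6: not dominated (best cost).
P7: not dominated.
P8: dominated by P2 (sample rate 92≥89, power draw 67≤159, cost 157≤188).
P9: not dominated (best power draw).
P10: dominated by P3 (sample rate 956≥231, power draw 170≤200, cost 76≤244).
Pareto-optimal: P3, P4, P5, P6, P7, P9 → 6.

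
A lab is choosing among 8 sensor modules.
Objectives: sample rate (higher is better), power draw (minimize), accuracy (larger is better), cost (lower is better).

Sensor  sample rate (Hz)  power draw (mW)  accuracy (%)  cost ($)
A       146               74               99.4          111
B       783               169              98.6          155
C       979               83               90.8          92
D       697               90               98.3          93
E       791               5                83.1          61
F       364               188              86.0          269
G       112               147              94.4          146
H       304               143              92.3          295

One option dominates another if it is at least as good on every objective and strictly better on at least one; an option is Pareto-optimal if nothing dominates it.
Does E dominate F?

No

E vs F: E is worse on accuracy (83.1 vs 86.0), so it does not dominate F.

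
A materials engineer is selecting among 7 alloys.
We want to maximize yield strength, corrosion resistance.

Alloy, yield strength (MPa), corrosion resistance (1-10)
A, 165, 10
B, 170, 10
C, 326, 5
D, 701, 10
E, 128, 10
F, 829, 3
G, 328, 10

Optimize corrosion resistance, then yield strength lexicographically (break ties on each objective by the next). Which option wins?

D

First maximize corrosion resistance: best is 10, kept {A, B, D, E, G}.
Then maximize yield strength: best is 701, kept {D}.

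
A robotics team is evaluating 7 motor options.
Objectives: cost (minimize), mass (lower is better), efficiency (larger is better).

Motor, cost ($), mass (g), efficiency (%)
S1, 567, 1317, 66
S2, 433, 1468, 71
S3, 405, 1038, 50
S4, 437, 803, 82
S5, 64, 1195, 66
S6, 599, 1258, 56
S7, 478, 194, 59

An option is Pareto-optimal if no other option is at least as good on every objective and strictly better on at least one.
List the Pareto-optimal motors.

S2, S3, S4, S5, S7

S1: dominated by S4 (cost 437≤567, mass 803≤1317, efficiency 82≥66).
S2: not dominated.
S3: not dominated.
S4: not dominated (best efficiency).
S5: not dominated (best cost).
S6: dominated by S4 (cost 437≤599, mass 803≤1258, efficiency 82≥56).
S7: not dominated (best mass).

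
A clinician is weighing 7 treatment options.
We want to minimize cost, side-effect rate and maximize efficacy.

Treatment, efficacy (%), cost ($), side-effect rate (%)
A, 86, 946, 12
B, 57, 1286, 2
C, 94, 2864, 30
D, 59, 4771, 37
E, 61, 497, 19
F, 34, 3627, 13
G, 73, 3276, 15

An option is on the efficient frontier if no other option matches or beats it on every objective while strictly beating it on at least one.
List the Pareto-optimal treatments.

A: not dominated.
B: not dominated (best side-effect rate).
C: not dominated (best efficacy).
D: dominated by A (efficacy 86≥59, cost 946≤4771, side-effect rate 12≤37).
E: not dominated (best cost).
F: dominated by A (efficacy 86≥34, cost 946≤3627, side-effect rate 12≤13).
G: dominated by A (efficacy 86≥73, cost 946≤3276, side-effect rate 12≤15).

A, B, C, E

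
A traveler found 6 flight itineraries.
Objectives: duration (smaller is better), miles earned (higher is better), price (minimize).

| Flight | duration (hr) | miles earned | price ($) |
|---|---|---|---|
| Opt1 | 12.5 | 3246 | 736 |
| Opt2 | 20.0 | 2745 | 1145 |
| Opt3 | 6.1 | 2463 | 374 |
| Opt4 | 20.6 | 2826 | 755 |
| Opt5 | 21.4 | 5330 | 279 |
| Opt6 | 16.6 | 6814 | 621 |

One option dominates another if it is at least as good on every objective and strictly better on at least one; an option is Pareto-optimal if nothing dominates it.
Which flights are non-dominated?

Opt1: not dominated.
Opt2: dominated by Opt1 (duration 12.5≤20.0, miles earned 3246≥2745, price 736≤1145).
Opt3: not dominated (best duration).
Opt4: dominated by Opt1 (duration 12.5≤20.6, miles earned 3246≥2826, price 736≤755).
Opt5: not dominated (best price).
Opt6: not dominated (best miles earned).

Opt1, Opt3, Opt5, Opt6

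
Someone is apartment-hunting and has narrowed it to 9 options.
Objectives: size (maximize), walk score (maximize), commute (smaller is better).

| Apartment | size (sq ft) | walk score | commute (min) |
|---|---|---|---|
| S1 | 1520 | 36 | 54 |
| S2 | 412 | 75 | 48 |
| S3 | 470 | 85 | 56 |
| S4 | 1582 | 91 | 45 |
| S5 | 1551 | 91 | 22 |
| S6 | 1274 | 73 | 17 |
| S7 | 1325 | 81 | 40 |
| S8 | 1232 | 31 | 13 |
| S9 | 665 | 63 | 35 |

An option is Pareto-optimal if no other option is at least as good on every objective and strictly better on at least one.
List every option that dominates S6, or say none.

S1: worse on walk score (36 vs 73).
S2: worse on size (412 vs 1274).
S3: worse on size (470 vs 1274).
S4: worse on commute (45 vs 17).
S5: worse on commute (22 vs 17).
S7: worse on commute (40 vs 17).
S8: worse on size (1232 vs 1274).
S9: worse on size (665 vs 1274).
No option dominates S6.

none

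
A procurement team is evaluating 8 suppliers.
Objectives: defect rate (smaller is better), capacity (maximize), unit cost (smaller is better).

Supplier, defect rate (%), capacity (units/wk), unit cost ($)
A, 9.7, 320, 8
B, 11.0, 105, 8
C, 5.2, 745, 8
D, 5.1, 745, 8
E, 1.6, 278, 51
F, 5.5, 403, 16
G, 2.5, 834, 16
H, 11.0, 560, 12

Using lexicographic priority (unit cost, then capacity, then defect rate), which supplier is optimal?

D

First minimize unit cost: best is 8, kept {A, B, C, D}.
Then maximize capacity: best is 745, kept {C, D}.
Then minimize defect rate: best is 5.1, kept {D}.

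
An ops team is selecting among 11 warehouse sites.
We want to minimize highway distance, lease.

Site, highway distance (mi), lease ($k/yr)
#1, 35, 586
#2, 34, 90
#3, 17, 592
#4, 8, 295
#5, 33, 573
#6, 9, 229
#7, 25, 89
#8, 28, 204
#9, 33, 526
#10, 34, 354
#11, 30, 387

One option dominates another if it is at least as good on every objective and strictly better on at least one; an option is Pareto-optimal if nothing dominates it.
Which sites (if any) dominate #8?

#7

#7: highway distance 25≤28, lease 89≤204 — dominates #8.
Others (#1, #2, #3, #4, #5, #6, #9, #10, #11) are each worse than #8 on at least one objective.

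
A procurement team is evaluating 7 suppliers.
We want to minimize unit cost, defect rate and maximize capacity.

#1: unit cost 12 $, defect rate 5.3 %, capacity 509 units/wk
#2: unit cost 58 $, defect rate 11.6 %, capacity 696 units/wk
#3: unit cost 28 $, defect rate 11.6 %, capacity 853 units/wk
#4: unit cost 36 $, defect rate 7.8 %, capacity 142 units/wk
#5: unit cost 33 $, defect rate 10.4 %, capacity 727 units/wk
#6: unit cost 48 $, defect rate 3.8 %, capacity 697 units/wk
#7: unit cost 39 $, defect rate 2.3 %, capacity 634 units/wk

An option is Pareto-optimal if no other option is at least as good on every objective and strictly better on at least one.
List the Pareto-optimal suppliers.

#1: not dominated (best unit cost).
#2: dominated by #3 (unit cost 28≤58, defect rate 11.6≤11.6, capacity 853≥696).
#3: not dominated (best capacity).
#4: dominated by #1 (unit cost 12≤36, defect rate 5.3≤7.8, capacity 509≥142).
#5: not dominated.
#6: not dominated.
#7: not dominated (best defect rate).

#1, #3, #5, #6, #7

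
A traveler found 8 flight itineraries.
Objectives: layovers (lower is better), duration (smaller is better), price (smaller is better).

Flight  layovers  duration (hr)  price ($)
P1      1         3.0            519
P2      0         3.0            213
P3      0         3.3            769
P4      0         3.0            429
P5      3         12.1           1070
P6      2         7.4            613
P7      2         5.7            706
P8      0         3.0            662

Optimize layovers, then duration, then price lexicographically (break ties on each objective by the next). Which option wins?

P2

First minimize layovers: best is 0, kept {P2, P3, P4, P8}.
Then minimize duration: best is 3.0, kept {P2, P4, P8}.
Then minimize price: best is 213, kept {P2}.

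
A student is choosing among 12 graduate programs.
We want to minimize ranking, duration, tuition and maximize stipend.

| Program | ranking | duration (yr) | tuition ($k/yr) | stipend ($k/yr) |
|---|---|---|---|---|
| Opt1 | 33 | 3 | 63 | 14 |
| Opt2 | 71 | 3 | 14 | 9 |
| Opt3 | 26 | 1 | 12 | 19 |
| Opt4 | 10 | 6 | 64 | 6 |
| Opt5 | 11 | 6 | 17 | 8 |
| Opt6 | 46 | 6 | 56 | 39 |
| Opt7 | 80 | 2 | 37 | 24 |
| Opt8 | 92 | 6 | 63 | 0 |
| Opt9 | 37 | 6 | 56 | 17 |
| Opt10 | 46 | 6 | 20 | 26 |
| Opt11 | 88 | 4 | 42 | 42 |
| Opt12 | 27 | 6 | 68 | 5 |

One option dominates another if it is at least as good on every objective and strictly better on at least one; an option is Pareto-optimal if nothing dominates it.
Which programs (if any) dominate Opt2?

Opt3: ranking 26≤71, duration 1≤3, tuition 12≤14, stipend 19≥9 — dominates Opt2.
Others (Opt1, Opt4, Opt5, Opt6, Opt7, Opt8, Opt9, Opt10, Opt11, Opt12) are each worse than Opt2 on at least one objective.

Opt3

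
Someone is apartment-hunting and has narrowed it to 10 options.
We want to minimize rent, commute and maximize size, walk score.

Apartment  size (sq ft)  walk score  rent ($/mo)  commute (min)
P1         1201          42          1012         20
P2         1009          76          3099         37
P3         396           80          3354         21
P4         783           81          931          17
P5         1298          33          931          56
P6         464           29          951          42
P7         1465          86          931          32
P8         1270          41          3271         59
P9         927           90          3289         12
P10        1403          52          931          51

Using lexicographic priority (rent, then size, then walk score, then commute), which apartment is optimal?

First minimize rent: best is 931, kept {P4, P5, P7, P10}.
Then maximize size: best is 1465, kept {P7}.

P7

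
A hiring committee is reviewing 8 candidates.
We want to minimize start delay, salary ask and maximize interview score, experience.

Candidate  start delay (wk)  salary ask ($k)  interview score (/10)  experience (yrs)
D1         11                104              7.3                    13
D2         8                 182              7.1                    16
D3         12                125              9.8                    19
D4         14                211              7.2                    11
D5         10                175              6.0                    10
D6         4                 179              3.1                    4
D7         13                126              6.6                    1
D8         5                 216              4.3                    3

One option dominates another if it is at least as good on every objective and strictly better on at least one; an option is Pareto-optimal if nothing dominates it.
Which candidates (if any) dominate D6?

D1: worse on start delay (11 vs 4).
D2: worse on start delay (8 vs 4).
D3: worse on start delay (12 vs 4).
D4: worse on start delay (14 vs 4).
D5: worse on start delay (10 vs 4).
D7: worse on start delay (13 vs 4).
D8: worse on start delay (5 vs 4).
No option dominates D6.

none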